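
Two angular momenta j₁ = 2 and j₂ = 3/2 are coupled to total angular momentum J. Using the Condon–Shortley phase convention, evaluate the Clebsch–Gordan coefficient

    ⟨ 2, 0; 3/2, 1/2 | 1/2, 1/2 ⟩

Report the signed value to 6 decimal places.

triangle: 3!*1!*0!/5! = 6/120
(j±m)!: 2!*2!*2!*1!*1!*0! = 8
prefactor² = (2J+1)*Δ*N² = 4/5
  k=2: +1/(2!*1!*0!*0!*1!*0!) = 1/2
Σ = 1/2  ⇒  CG² = 4/5*1/2² = 1/5
CG = +√(1/5) = +0.447214

+0.447214  (= +√(1/5))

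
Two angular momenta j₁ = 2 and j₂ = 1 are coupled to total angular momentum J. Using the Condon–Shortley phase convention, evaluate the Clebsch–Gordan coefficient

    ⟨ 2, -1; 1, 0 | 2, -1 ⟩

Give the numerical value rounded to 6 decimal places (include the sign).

-0.408248  (= −√(1/6))

√[5·1!3!1!/6! · 1!3!1!1!1!3!] = √(3/2)
  +(−1)^0/∏(0,1,3,1,0,0)! = 1/6  (running 1/6)
  +(−1)^1/∏(1,0,2,0,1,1)! = -1/2  (running -1/3)
⟨..|..⟩ = √(3/2)·(-1/3) = -0.408248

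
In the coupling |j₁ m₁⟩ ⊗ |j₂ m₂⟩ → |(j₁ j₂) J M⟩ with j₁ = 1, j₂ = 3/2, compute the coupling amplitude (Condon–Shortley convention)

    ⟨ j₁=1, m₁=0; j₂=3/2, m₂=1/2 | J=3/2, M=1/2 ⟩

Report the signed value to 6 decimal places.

−√(1/15) = -0.258199

√[4·1!1!2!/5! · 1!1!2!1!2!1!] = √(4/15)
  +(−1)^0/∏(0,1,1,2,0,0)! = 1/2  (running 1/2)
  +(−1)^1/∏(1,0,0,1,1,1)! = -1  (running -1/2)
⟨..|..⟩ = √(4/15)·(-1/2) = -0.258199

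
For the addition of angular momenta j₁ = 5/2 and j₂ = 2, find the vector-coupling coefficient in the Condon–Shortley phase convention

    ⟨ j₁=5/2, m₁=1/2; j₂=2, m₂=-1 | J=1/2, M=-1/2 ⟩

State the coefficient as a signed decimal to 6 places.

triangle: 4!·1!·0!/6! = 24/720
(j±m)!: 3!·2!·1!·3!·0!·1! = 72
prefactor² = (2J+1)·Δ·N² = 24/5
  k=1: −1/(1!·3!·1!·0!·0!·0!) = -1/6
Σ = -1/6  ⇒  CG² = 24/5·(-1/6)² = 2/15
CG = −√(2/15) = -0.365148

-0.365148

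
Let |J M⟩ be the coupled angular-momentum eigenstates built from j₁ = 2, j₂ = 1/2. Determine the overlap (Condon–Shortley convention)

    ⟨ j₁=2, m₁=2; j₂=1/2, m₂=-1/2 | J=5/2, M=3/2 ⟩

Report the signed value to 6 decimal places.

triangle: 0!·4!·1!/6! = 24/720
(j±m)!: 4!·0!·0!·1!·4!·1! = 576
prefactor² = (2J+1)·Δ·N² = 576/5
  k=0: +1/(0!·0!·0!·0!·4!·1!) = 1/24
Σ = 1/24  ⇒  CG² = 576/5·1/24² = 1/5
CG = +√(1/5) = +0.447214

+0.447214  (= +√(1/5))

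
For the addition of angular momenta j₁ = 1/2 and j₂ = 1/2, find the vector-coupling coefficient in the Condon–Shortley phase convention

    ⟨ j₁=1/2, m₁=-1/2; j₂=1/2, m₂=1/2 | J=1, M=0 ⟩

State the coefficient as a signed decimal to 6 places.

+0.707107

√[3·0!1!1!/3! · 0!1!1!0!1!1!] = √(1/2)
  +(−1)^0/∏(0,0,1,1,0,0)! = 1  (running 1)
⟨..|..⟩ = √(1/2)·(1) = +0.707107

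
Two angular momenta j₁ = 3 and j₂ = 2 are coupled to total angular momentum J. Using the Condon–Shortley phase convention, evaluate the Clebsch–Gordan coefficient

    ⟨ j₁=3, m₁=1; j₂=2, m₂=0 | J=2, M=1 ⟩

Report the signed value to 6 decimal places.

-0.377964

√[5·3!3!1!/8! · 4!2!2!2!3!1!] = √(36/7)
  +(−1)^1/∏(1,2,1,1,2,0)! = -1/4  (running -1/4)
  +(−1)^2/∏(2,1,0,0,3,1)! = 1/12  (running -1/6)
⟨..|..⟩ = √(36/7)·(-1/6) = -0.377964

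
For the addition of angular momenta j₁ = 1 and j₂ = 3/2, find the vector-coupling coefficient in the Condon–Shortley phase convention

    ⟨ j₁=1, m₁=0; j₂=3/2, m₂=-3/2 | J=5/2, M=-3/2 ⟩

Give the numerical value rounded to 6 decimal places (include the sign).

+√(2/5) = +0.632456

j₁+j₂−J=0  J+j₁−j₂=2  J−j₁+j₂=3  j₁+j₂+J+1=6
(j₁±m₁, j₂±m₂, J±M) = (1,1,0,3,1,4)
P² = 72/5
sum k=0..0:
  [0] +1/6 = 1/6
S = 1/6
C² = P²·S² = 2/5 ; C = +0.632456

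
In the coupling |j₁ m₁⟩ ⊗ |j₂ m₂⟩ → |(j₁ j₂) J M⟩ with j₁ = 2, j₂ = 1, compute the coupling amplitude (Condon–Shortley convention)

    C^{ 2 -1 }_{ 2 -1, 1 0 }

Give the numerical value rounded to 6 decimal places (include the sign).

√[5·1!3!1!/6! · 1!3!1!1!1!3!] = √(3/2)
  +(−1)^0/∏(0,1,3,1,0,0)! = 1/6  (running 1/6)
  +(−1)^1/∏(1,0,2,0,1,1)! = -1/2  (running -1/3)
⟨..|..⟩ = √(3/2)·(-1/3) = -0.408248

-0.408248  (= −√(1/6))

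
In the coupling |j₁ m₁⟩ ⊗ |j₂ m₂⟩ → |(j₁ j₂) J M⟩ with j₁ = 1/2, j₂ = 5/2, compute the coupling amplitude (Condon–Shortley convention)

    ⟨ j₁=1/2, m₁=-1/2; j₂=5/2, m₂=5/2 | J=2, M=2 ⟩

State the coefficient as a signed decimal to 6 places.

-0.912871  (= −√(5/6))

triangle: 1!×0!×4!/6! = 24/720
(j±m)!: 0!×1!×5!×0!×4!×0! = 2880
prefactor² = (2J+1)×Δ×N² = 480
  k=1: −1/(1!×0!×0!×4!×0!×0!) = -1/24
Σ = -1/24  ⇒  CG² = 480×(-1/24)² = 5/6
CG = −√(5/6) = -0.912871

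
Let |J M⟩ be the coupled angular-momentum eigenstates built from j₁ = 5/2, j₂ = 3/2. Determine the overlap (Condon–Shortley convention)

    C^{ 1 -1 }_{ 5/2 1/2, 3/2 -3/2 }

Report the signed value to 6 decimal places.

+0.223607  (= +√(1/20))

triangle: 3!·2!·0!/6! = 12/720
(j±m)!: 3!·2!·0!·3!·0!·2! = 144
prefactor² = (2J+1)·Δ·N² = 36/5
  k=0: +1/(0!·3!·2!·0!·0!·0!) = 1/12
Σ = 1/12  ⇒  CG² = 36/5·1/12² = 1/20
CG = +√(1/20) = +0.223607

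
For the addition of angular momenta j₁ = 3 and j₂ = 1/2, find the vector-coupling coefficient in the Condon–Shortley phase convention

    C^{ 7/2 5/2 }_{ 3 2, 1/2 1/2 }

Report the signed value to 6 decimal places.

√[8·0!6!1!/8! · 5!1!1!0!6!1!] = √(86400/7)
  +(−1)^0/∏(0,0,1,1,5,0)! = 1/120  (running 1/120)
⟨..|..⟩ = √(86400/7)·(1/120) = +0.925820

+√(6/7) = +0.925820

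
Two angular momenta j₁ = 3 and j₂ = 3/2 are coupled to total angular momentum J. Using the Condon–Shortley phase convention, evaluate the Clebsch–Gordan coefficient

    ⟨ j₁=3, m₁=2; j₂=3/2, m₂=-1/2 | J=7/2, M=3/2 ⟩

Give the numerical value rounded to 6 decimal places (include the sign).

+0.654654  (= +√(3/7))

triangle: 1!×5!×2!/9! = 240/362880
(j±m)!: 5!×1!×1!×2!×5!×2! = 57600
prefactor² = (2J+1)×Δ×N² = 6400/21
  k=0: +1/(0!×1!×1!×1!×4!×1!) = 1/24
  k=1: −1/(1!×0!×0!×0!×5!×2!) = -1/240
Σ = 3/80  ⇒  CG² = 6400/21×3/80² = 3/7
CG = +√(3/7) = +0.654654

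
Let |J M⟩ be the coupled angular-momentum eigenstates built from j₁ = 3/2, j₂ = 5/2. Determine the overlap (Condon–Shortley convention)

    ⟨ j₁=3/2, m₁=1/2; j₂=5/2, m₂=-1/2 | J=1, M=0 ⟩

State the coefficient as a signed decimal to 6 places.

triangle: 3!·0!·2!/6! = 12/720
(j±m)!: 2!·1!·2!·3!·1!·1! = 24
prefactor² = (2J+1)·Δ·N² = 6/5
  k=1: −1/(1!·2!·0!·1!·0!·1!) = -1/2
Σ = -1/2  ⇒  CG² = 6/5·(-1/2)² = 3/10
CG = −√(3/10) = -0.547723

−√(3/10) = -0.547723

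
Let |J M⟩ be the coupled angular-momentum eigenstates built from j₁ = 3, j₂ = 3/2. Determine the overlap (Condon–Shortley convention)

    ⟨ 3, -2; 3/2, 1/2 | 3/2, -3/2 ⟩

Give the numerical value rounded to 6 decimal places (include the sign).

+0.534522  (= +√(2/7))

triangle: 3!*3!*0!/7! = 36/5040
(j±m)!: 1!*5!*2!*1!*0!*3! = 1440
prefactor² = (2J+1)*Δ*N² = 288/7
  k=2: +1/(2!*1!*3!*0!*0!*0!) = 1/12
Σ = 1/12  ⇒  CG² = 288/7*1/12² = 2/7
CG = +√(2/7) = +0.534522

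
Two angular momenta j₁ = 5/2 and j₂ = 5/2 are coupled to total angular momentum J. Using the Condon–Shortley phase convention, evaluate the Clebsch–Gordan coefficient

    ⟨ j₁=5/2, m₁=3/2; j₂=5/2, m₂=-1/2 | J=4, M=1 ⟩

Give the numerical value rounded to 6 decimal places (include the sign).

+0.597614  (= +√(5/14))

√[9·1!4!4!/10! · 4!1!2!3!5!3!] = √(10368/35)
  +(−1)^0/∏(0,1,1,2,3,2)! = 1/24  (running 1/24)
  +(−1)^1/∏(1,0,0,1,4,3)! = -1/144  (running 5/144)
⟨..|..⟩ = √(10368/35)·(5/144) = +0.597614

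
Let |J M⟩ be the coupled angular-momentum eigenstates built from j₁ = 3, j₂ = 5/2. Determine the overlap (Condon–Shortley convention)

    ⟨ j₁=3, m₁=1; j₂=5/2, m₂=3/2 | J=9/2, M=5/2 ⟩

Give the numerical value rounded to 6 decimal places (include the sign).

-0.317821

j₁+j₂−J=1  J+j₁−j₂=5  J−j₁+j₂=4  j₁+j₂+J+1=11
(j₁±m₁, j₂±m₂, J±M) = (4,2,4,1,7,2)
P² = 92160/11
sum k=0..1:
  [0] +1/288 = 1/288
  [1] −1/144 = -1/144
S = -1/288
C² = P²·S² = 10/99 ; C = -0.317821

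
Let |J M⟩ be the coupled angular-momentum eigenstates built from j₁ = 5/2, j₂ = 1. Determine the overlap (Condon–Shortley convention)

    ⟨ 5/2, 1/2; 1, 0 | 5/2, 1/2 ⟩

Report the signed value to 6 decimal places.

triangle: 1!×4!×1!/7! = 24/5040
(j±m)!: 3!×2!×1!×1!×3!×2! = 144
prefactor² = (2J+1)×Δ×N² = 144/35
  k=0: +1/(0!×1!×2!×1!×2!×0!) = 1/4
  k=1: −1/(1!×0!×1!×0!×3!×1!) = -1/6
Σ = 1/12  ⇒  CG² = 144/35×1/12² = 1/35
CG = +√(1/35) = +0.169031

+0.169031  (= +√(1/35))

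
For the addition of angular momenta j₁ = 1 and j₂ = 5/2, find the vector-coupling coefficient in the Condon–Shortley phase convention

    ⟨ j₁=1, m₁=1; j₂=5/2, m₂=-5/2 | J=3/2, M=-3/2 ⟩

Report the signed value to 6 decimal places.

+0.816497  (= +√(2/3))

j₁+j₂−J=2  J+j₁−j₂=0  J−j₁+j₂=3  j₁+j₂+J+1=6
(j₁±m₁, j₂±m₂, J±M) = (2,0,0,5,0,3)
P² = 96
sum k=0..0:
  [0] +1/12 = 1/12
S = 1/12
C² = P²·S² = 2/3 ; C = +0.816497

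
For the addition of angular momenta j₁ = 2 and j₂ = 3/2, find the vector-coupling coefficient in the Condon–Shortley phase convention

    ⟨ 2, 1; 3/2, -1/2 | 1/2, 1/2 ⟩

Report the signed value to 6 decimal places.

j₁+j₂−J=3  J+j₁−j₂=1  J−j₁+j₂=0  j₁+j₂+J+1=5
(j₁±m₁, j₂±m₂, J±M) = (3,1,1,2,1,0)
P² = 6/5
sum k=1..1:
  [1] −1/2 = -1/2
S = -1/2
C² = P²·S² = 3/10 ; C = -0.547723

-0.547723  (= −√(3/10))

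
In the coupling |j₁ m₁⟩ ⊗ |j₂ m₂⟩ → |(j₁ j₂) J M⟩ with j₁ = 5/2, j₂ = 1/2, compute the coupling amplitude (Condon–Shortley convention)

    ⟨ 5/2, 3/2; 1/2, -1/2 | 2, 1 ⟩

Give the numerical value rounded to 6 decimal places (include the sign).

j₁+j₂−J=1  J+j₁−j₂=4  J−j₁+j₂=0  j₁+j₂+J+1=6
(j₁±m₁, j₂±m₂, J±M) = (4,1,0,1,3,1)
P² = 24
sum k=0..0:
  [0] +1/6 = 1/6
S = 1/6
C² = P²·S² = 2/3 ; C = +0.816497

+√(2/3) ≈ +0.816497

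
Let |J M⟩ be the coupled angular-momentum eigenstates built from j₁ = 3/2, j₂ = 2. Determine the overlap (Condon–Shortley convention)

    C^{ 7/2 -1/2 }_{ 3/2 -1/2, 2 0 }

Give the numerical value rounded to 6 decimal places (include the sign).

+√(18/35) = +0.717137

√[8·0!3!4!/8! · 1!2!2!2!3!4!] = √(1152/35)
  +(−1)^0/∏(0,0,2,2,1,2)! = 1/8  (running 1/8)
⟨..|..⟩ = √(1152/35)·(1/8) = +0.717137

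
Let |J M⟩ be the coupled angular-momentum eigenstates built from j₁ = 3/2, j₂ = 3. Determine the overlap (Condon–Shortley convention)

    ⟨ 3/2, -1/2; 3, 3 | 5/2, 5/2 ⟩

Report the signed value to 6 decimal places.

+0.731925  (= +√(15/28))

j₁+j₂−J=2  J+j₁−j₂=1  J−j₁+j₂=4  j₁+j₂+J+1=8
(j₁±m₁, j₂±m₂, J±M) = (1,2,6,0,5,0)
P² = 8640/7
sum k=2..2:
  [2] +1/48 = 1/48
S = 1/48
C² = P²·S² = 15/28 ; C = +0.731925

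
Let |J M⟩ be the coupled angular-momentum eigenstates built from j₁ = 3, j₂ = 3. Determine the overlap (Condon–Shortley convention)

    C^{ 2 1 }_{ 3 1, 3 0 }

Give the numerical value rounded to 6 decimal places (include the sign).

+0.154303

triangle: 4!·2!·2!/9! = 96/362880
(j±m)!: 4!·2!·3!·3!·3!·1! = 10368
prefactor² = (2J+1)·Δ·N² = 96/7
  k=1: −1/(1!·3!·1!·2!·1!·0!) = -1/12
  k=2: +1/(2!·2!·0!·1!·2!·1!) = 1/8
Σ = 1/24  ⇒  CG² = 96/7·1/24² = 1/42
CG = +√(1/42) = +0.154303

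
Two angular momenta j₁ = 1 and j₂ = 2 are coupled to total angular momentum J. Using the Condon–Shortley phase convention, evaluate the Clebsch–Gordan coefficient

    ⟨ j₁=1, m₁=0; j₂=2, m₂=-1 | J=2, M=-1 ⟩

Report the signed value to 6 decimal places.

+0.408248  (= +√(1/6))

j₁+j₂−J=1  J+j₁−j₂=1  J−j₁+j₂=3  j₁+j₂+J+1=6
(j₁±m₁, j₂±m₂, J±M) = (1,1,1,3,1,3)
P² = 3/2
sum k=0..1:
  [0] +1/2 = 1/2
  [1] −1/6 = -1/6
S = 1/3
C² = P²·S² = 1/6 ; C = +0.408248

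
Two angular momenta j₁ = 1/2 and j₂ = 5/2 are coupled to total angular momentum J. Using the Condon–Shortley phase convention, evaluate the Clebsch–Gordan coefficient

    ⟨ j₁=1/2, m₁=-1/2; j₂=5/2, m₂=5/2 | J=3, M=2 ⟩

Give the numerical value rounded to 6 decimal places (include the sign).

j₁+j₂−J=0  J+j₁−j₂=1  J−j₁+j₂=5  j₁+j₂+J+1=7
(j₁±m₁, j₂±m₂, J±M) = (0,1,5,0,5,1)
P² = 2400
sum k=0..0:
  [0] +1/120 = 1/120
S = 1/120
C² = P²·S² = 1/6 ; C = +0.408248

+√(1/6) = +0.408248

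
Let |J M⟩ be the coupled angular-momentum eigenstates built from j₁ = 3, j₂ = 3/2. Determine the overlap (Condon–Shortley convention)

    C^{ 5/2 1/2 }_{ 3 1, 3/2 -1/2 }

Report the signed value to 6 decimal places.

-0.119523  (= −√(1/70))

triangle: 2!·4!·1!/8! = 48/40320
(j±m)!: 4!·2!·1!·2!·3!·2! = 1152
prefactor² = (2J+1)·Δ·N² = 288/35
  k=0: +1/(0!·2!·2!·1!·2!·0!) = 1/8
  k=1: −1/(1!·1!·1!·0!·3!·1!) = -1/6
Σ = -1/24  ⇒  CG² = 288/35·(-1/24)² = 1/70
CG = −√(1/70) = -0.119523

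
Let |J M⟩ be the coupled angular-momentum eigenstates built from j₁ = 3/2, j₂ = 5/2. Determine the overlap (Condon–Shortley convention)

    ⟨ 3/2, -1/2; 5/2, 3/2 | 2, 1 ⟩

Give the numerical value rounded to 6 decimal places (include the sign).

+0.154303  (= +√(1/42))

triangle: 2!×1!×3!/7! = 12/5040
(j±m)!: 1!×2!×4!×1!×3!×1! = 288
prefactor² = (2J+1)×Δ×N² = 24/7
  k=1: −1/(1!×1!×1!×3!×0!×0!) = -1/6
  k=2: +1/(2!×0!×0!×2!×1!×1!) = 1/4
Σ = 1/12  ⇒  CG² = 24/7×1/12² = 1/42
CG = +√(1/42) = +0.154303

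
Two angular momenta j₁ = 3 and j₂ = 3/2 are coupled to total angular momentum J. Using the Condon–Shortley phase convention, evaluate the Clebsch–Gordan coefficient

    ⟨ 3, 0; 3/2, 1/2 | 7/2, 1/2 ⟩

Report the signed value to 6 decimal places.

triangle: 1!·5!·2!/9! = 240/362880
(j±m)!: 3!·3!·2!·1!·4!·3! = 10368
prefactor² = (2J+1)·Δ·N² = 384/7
  k=0: +1/(0!·1!·3!·2!·2!·0!) = 1/24
  k=1: −1/(1!·0!·2!·1!·3!·1!) = -1/12
Σ = -1/24  ⇒  CG² = 384/7·(-1/24)² = 2/21
CG = −√(2/21) = -0.308607

−√(2/21) = -0.308607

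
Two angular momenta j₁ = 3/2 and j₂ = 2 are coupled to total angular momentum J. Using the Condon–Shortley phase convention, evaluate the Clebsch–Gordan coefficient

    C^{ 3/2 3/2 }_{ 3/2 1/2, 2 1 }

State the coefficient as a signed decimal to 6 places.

triangle: 2!×1!×2!/6! = 4/720
(j±m)!: 2!×1!×3!×1!×3!×0! = 72
prefactor² = (2J+1)×Δ×N² = 8/5
  k=1: −1/(1!×1!×0!×2!×1!×0!) = -1/2
Σ = -1/2  ⇒  CG² = 8/5×(-1/2)² = 2/5
CG = −√(2/5) = -0.632456

-0.632456  (= −√(2/5))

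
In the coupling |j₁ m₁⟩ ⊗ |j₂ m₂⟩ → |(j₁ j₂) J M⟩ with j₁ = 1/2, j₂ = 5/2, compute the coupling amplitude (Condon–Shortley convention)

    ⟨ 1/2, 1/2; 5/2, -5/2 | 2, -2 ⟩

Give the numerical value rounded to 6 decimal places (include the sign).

j₁+j₂−J=1  J+j₁−j₂=0  J−j₁+j₂=4  j₁+j₂+J+1=6
(j₁±m₁, j₂±m₂, J±M) = (1,0,0,5,0,4)
P² = 480
sum k=0..0:
  [0] +1/24 = 1/24
S = 1/24
C² = P²·S² = 5/6 ; C = +0.912871

+√(5/6) ≈ +0.912871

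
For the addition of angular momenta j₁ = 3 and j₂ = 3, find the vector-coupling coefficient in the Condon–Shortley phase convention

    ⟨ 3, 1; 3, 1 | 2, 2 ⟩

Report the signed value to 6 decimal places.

+0.534522  (= +√(2/7))

j₁+j₂−J=4  J+j₁−j₂=2  J−j₁+j₂=2  j₁+j₂+J+1=9
(j₁±m₁, j₂±m₂, J±M) = (4,2,4,2,4,0)
P² = 512/7
sum k=2..2:
  [2] +1/16 = 1/16
S = 1/16
C² = P²·S² = 2/7 ; C = +0.534522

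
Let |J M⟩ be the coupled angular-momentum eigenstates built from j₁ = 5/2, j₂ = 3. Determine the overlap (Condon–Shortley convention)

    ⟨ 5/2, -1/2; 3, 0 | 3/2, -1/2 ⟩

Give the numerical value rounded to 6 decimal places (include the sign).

+0.338062

√[4·4!1!2!/8! · 2!3!3!3!1!2!] = √(144/35)
  +(−1)^2/∏(2,2,1,1,0,1)! = 1/4  (running 1/4)
  +(−1)^3/∏(3,1,0,0,1,2)! = -1/12  (running 1/6)
⟨..|..⟩ = √(144/35)·(1/6) = +0.338062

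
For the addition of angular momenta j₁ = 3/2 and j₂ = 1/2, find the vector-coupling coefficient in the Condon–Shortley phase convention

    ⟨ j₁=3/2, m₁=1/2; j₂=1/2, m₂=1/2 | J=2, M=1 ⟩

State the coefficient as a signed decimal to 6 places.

triangle: 0!×3!×1!/5! = 6/120
(j±m)!: 2!×1!×1!×0!×3!×1! = 12
prefactor² = (2J+1)×Δ×N² = 3
  k=0: +1/(0!×0!×1!×1!×2!×0!) = 1/2
Σ = 1/2  ⇒  CG² = 3×1/2² = 3/4
CG = +√(3/4) = +0.866025

+0.866025  (= +√(3/4))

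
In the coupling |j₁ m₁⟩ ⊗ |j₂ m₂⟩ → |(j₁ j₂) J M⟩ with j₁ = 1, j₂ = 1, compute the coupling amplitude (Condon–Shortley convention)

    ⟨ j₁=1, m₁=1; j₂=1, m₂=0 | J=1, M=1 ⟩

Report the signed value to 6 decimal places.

√[3·1!1!1!/4! · 2!0!1!1!2!0!] = √(1/2)
  +(−1)^0/∏(0,1,0,1,1,0)! = 1  (running 1)
⟨..|..⟩ = √(1/2)·(1) = +0.707107

+0.707107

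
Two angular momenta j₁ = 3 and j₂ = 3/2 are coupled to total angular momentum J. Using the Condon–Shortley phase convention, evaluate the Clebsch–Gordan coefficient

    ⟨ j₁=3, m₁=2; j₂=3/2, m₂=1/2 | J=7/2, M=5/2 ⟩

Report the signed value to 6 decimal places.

+√(1/7) = +0.377964

√[8·1!5!2!/9! · 5!1!2!1!6!1!] = √(6400/7)
  +(−1)^0/∏(0,1,1,2,4,0)! = 1/48  (running 1/48)
  +(−1)^1/∏(1,0,0,1,5,1)! = -1/120  (running 1/80)
⟨..|..⟩ = √(6400/7)·(1/80) = +0.377964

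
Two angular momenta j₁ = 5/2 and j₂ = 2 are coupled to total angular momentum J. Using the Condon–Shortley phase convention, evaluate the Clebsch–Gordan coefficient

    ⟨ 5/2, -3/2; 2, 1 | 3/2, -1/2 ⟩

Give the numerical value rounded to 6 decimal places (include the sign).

triangle: 3!×2!×1!/7! = 12/5040
(j±m)!: 1!×4!×3!×1!×1!×2! = 288
prefactor² = (2J+1)×Δ×N² = 96/35
  k=2: +1/(2!×1!×2!×1!×0!×0!) = 1/4
  k=3: −1/(3!×0!×1!×0!×1!×1!) = -1/6
Σ = 1/12  ⇒  CG² = 96/35×1/12² = 2/105
CG = +√(2/105) = +0.138013

+0.138013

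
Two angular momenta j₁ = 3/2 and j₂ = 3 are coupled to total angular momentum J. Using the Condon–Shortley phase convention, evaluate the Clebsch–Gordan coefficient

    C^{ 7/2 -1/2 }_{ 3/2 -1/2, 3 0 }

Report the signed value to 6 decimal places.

j₁+j₂−J=1  J+j₁−j₂=2  J−j₁+j₂=5  j₁+j₂+J+1=9
(j₁±m₁, j₂±m₂, J±M) = (1,2,3,3,3,4)
P² = 384/7
sum k=0..1:
  [0] +1/24 = 1/24
  [1] −1/12 = -1/12
S = -1/24
C² = P²·S² = 2/21 ; C = -0.308607

−√(2/21) ≈ -0.308607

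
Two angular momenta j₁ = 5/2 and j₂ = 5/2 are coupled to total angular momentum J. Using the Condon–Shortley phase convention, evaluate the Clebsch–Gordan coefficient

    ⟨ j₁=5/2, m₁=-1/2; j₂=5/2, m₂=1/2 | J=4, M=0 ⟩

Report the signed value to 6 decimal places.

√[9·1!4!4!/10! · 2!3!3!2!4!4!] = √(20736/175)
  +(−1)^0/∏(0,1,3,3,1,1)! = 1/36  (running 1/36)
  +(−1)^1/∏(1,0,2,2,2,2)! = -1/16  (running -5/144)
⟨..|..⟩ = √(20736/175)·(-5/144) = -0.377964

-0.377964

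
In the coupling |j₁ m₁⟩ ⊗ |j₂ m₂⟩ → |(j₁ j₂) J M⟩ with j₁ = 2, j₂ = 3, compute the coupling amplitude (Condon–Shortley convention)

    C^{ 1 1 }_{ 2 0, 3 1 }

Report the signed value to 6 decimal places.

√[3·4!0!2!/7! · 2!2!4!2!2!0!] = √(384/35)
  +(−1)^2/∏(2,2,0,2,0,0)! = 1/8  (running 1/8)
⟨..|..⟩ = √(384/35)·(1/8) = +0.414039

+√(6/35) = +0.414039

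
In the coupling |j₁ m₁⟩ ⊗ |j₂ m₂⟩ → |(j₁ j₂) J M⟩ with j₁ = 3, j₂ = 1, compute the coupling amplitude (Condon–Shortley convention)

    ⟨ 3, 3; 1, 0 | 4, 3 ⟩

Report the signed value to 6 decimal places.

triangle: 0!·6!·2!/9! = 1440/362880
(j±m)!: 6!·0!·1!·1!·7!·1! = 3628800
prefactor² = (2J+1)·Δ·N² = 129600
  k=0: +1/(0!·0!·0!·1!·6!·1!) = 1/720
Σ = 1/720  ⇒  CG² = 129600·1/720² = 1/4
CG = +√(1/4) = +0.500000

+0.500000  (= +√(1/4))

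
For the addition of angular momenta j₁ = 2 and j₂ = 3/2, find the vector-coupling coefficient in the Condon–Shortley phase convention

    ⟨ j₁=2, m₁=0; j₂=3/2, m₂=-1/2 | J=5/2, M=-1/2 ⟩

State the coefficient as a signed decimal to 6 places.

+0.292770  (= +√(3/35))

j₁+j₂−J=1  J+j₁−j₂=3  J−j₁+j₂=2  j₁+j₂+J+1=7
(j₁±m₁, j₂±m₂, J±M) = (2,2,1,2,2,3)
P² = 48/35
sum k=0..1:
  [0] +1/2 = 1/2
  [1] −1/4 = -1/4
S = 1/4
C² = P²·S² = 3/35 ; C = +0.292770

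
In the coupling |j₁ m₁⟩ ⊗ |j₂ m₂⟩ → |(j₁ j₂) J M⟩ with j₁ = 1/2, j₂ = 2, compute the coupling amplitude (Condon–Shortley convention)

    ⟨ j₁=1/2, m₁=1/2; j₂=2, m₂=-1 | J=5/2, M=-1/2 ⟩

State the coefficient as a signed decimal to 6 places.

triangle: 0!·1!·4!/6! = 24/720
(j±m)!: 1!·0!·1!·3!·2!·3! = 72
prefactor² = (2J+1)·Δ·N² = 72/5
  k=0: +1/(0!·0!·0!·1!·1!·3!) = 1/6
Σ = 1/6  ⇒  CG² = 72/5·1/6² = 2/5
CG = +√(2/5) = +0.632456

+√(2/5) = +0.632456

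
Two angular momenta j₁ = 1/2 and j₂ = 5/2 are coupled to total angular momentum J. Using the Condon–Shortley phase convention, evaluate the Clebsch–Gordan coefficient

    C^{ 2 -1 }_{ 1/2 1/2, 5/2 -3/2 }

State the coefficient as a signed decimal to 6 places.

j₁+j₂−J=1  J+j₁−j₂=0  J−j₁+j₂=4  j₁+j₂+J+1=6
(j₁±m₁, j₂±m₂, J±M) = (1,0,1,4,1,3)
P² = 24
sum k=0..0:
  [0] +1/6 = 1/6
S = 1/6
C² = P²·S² = 2/3 ; C = +0.816497

+√(2/3) ≈ +0.816497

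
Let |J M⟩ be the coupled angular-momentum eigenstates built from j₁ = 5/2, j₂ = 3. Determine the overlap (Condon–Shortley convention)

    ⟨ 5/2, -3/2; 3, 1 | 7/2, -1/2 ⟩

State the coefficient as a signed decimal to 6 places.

+0.356348  (= +√(8/63))

√[8·2!3!4!/10! · 1!4!4!2!3!4!] = √(18432/175)
  +(−1)^1/∏(1,1,3,3,0,1)! = -1/36  (running -1/36)
  +(−1)^2/∏(2,0,2,2,1,2)! = 1/16  (running 5/144)
⟨..|..⟩ = √(18432/175)·(5/144) = +0.356348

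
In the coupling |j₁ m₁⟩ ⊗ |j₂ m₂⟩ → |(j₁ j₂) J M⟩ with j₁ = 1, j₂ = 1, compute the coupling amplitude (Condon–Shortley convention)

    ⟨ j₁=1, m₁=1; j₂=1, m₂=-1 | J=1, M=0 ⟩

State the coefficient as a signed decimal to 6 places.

+0.707107

triangle: 1!*1!*1!/4! = 1/24
(j±m)!: 2!*0!*0!*2!*1!*1! = 4
prefactor² = (2J+1)*Δ*N² = 1/2
  k=0: +1/(0!*1!*0!*0!*1!*1!) = 1
Σ = 1  ⇒  CG² = 1/2*1² = 1/2
CG = +√(1/2) = +0.707107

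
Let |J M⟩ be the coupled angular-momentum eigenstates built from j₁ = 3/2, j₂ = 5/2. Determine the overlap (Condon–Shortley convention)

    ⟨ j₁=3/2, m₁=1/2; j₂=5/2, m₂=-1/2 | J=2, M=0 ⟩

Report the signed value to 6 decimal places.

√[5·2!1!3!/7! · 2!1!2!3!2!2!] = √(8/7)
  +(−1)^0/∏(0,2,1,2,0,1)! = 1/4  (running 1/4)
  +(−1)^1/∏(1,1,0,1,1,2)! = -1/2  (running -1/4)
⟨..|..⟩ = √(8/7)·(-1/4) = -0.267261

−√(1/14) = -0.267261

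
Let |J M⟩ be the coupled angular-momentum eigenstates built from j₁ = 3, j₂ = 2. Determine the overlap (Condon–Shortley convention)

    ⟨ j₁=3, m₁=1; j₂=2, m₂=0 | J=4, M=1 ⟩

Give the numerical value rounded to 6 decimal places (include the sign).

triangle: 1!*5!*3!/10! = 720/3628800
(j±m)!: 4!*2!*2!*2!*5!*3! = 138240
prefactor² = (2J+1)*Δ*N² = 1728/7
  k=0: +1/(0!*1!*2!*2!*3!*1!) = 1/24
  k=1: −1/(1!*0!*1!*1!*4!*2!) = -1/48
Σ = 1/48  ⇒  CG² = 1728/7*1/48² = 3/28
CG = +√(3/28) = +0.327327

+0.327327  (= +√(3/28))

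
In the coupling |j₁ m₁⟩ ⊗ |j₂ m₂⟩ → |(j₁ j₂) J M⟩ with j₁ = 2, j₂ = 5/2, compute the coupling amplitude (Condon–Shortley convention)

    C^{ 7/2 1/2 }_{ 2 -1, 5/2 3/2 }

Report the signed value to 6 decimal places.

j₁+j₂−J=1  J+j₁−j₂=3  J−j₁+j₂=4  j₁+j₂+J+1=9
(j₁±m₁, j₂±m₂, J±M) = (1,3,4,1,4,3)
P² = 2304/35
sum k=0..1:
  [0] +1/144 = 1/144
  [1] −1/12 = -1/12
S = -11/144
C² = P²·S² = 121/315 ; C = -0.619780

−√(121/315) ≈ -0.619780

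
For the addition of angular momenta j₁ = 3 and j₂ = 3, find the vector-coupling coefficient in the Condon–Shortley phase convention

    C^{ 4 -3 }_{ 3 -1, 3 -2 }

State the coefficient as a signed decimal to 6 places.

j₁+j₂−J=2  J+j₁−j₂=4  J−j₁+j₂=4  j₁+j₂+J+1=11
(j₁±m₁, j₂±m₂, J±M) = (2,4,1,5,1,7)
P² = 82944/11
sum k=0..1:
  [0] +1/288 = 1/288
  [1] −1/144 = -1/144
S = -1/288
C² = P²·S² = 1/11 ; C = -0.301511

-0.301511  (= −√(1/11))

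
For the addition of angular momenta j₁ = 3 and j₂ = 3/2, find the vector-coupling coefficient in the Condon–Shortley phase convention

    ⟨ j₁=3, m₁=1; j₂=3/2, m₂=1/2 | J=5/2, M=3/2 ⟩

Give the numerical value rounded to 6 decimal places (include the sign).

−√(7/20) = -0.591608

j₁+j₂−J=2  J+j₁−j₂=4  J−j₁+j₂=1  j₁+j₂+J+1=8
(j₁±m₁, j₂±m₂, J±M) = (4,2,2,1,4,1)
P² = 576/35
sum k=1..2:
  [1] −1/6 = -1/6
  [2] +1/48 = 1/48
S = -7/48
C² = P²·S² = 7/20 ; C = -0.591608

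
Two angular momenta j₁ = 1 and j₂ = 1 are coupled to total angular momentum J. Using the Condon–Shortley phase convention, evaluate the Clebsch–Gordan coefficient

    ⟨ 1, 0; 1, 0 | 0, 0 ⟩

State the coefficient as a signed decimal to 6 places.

-0.577350

j₁+j₂−J=2  J+j₁−j₂=0  J−j₁+j₂=0  j₁+j₂+J+1=3
(j₁±m₁, j₂±m₂, J±M) = (1,1,1,1,0,0)
P² = 1/3
sum k=1..1:
  [1] −1/1 = -1
S = -1
C² = P²·S² = 1/3 ; C = -0.577350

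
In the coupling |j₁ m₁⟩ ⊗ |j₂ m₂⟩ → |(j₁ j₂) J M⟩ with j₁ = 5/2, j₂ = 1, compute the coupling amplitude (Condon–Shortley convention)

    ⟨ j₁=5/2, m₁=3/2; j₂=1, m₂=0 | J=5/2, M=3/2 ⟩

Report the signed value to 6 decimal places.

+√(9/35) = +0.507093

√[6·1!4!1!/7! · 4!1!1!1!4!1!] = √(576/35)
  +(−1)^0/∏(0,1,1,1,3,0)! = 1/6  (running 1/6)
  +(−1)^1/∏(1,0,0,0,4,1)! = -1/24  (running 1/8)
⟨..|..⟩ = √(576/35)·(1/8) = +0.507093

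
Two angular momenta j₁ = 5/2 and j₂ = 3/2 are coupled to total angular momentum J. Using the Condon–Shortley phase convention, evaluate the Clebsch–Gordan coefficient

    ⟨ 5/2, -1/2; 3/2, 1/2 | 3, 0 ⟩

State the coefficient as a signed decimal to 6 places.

j₁+j₂−J=1  J+j₁−j₂=4  J−j₁+j₂=2  j₁+j₂+J+1=8
(j₁±m₁, j₂±m₂, J±M) = (2,3,2,1,3,3)
P² = 36/5
sum k=0..1:
  [0] +1/12 = 1/12
  [1] −1/4 = -1/4
S = -1/6
C² = P²·S² = 1/5 ; C = -0.447214

-0.447214  (= −√(1/5))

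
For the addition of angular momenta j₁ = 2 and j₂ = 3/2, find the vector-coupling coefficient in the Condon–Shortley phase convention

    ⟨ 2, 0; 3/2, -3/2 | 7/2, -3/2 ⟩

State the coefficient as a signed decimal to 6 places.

√[8·0!4!3!/8! · 2!2!0!3!2!5!] = √(1152/7)
  +(−1)^0/∏(0,0,2,0,2,3)! = 1/24  (running 1/24)
⟨..|..⟩ = √(1152/7)·(1/24) = +0.534522

+0.534522  (= +√(2/7))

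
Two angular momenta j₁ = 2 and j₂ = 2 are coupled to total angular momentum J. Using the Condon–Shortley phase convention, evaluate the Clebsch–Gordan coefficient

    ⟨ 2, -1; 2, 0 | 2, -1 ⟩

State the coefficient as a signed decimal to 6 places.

-0.267261

√[5·2!2!2!/7! · 1!3!2!2!1!3!] = √(8/7)
  +(−1)^1/∏(1,1,2,1,0,1)! = -1/2  (running -1/2)
  +(−1)^2/∏(2,0,1,0,1,2)! = 1/4  (running -1/4)
⟨..|..⟩ = √(8/7)·(-1/4) = -0.267261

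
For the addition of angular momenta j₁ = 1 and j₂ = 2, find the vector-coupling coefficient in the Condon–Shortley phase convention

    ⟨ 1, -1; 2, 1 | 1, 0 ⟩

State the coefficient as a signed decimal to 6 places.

triangle: 2!*0!*2!/5! = 4/120
(j±m)!: 0!*2!*3!*1!*1!*1! = 12
prefactor² = (2J+1)*Δ*N² = 6/5
  k=2: +1/(2!*0!*0!*1!*0!*1!) = 1/2
Σ = 1/2  ⇒  CG² = 6/5*1/2² = 3/10
CG = +√(3/10) = +0.547723

+0.547723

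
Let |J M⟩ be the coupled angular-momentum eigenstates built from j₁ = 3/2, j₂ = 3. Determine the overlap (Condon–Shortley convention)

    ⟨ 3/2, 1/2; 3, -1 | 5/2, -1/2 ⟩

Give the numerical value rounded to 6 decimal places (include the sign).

√[6·2!1!4!/8! · 2!1!2!4!2!3!] = √(288/35)
  +(−1)^0/∏(0,2,1,2,0,2)! = 1/8  (running 1/8)
  +(−1)^1/∏(1,1,0,1,1,3)! = -1/6  (running -1/24)
⟨..|..⟩ = √(288/35)·(-1/24) = -0.119523

−√(1/70) ≈ -0.119523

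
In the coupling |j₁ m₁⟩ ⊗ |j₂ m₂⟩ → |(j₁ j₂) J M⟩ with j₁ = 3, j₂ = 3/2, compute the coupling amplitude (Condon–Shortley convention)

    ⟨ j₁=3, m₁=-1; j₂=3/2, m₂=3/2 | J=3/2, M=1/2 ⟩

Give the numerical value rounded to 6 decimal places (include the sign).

j₁+j₂−J=3  J+j₁−j₂=3  J−j₁+j₂=0  j₁+j₂+J+1=7
(j₁±m₁, j₂±m₂, J±M) = (2,4,3,0,2,1)
P² = 576/35
sum k=3..3:
  [3] −1/12 = -1/12
S = -1/12
C² = P²·S² = 4/35 ; C = -0.338062

-0.338062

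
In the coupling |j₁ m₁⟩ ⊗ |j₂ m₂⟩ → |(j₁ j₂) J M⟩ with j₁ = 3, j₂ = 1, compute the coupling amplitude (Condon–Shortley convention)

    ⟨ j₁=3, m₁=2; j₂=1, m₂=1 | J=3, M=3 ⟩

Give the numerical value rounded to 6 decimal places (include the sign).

√[7·1!5!1!/8! · 5!1!2!0!6!0!] = √(3600)
  +(−1)^1/∏(1,0,0,1,5,0)! = -1/120  (running -1/120)
⟨..|..⟩ = √(3600)·(-1/120) = -0.500000

−√(1/4) = -0.500000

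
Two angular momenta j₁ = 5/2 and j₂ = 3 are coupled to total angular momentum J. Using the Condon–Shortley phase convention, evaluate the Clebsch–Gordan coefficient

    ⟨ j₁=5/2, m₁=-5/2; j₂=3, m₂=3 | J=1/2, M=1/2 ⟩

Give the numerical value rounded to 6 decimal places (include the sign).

−√(2/7) ≈ -0.534522

√[2·5!0!1!/7! · 0!5!6!0!1!0!] = √(28800/7)
  +(−1)^5/∏(5,0,0,1,0,0)! = -1/120  (running -1/120)
⟨..|..⟩ = √(28800/7)·(-1/120) = -0.534522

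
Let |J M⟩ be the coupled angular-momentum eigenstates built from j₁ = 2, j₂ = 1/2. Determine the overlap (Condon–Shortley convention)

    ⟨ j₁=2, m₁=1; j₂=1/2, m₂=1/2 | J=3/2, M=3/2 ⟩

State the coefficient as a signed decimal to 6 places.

triangle: 1!*3!*0!/5! = 6/120
(j±m)!: 3!*1!*1!*0!*3!*0! = 36
prefactor² = (2J+1)*Δ*N² = 36/5
  k=1: −1/(1!*0!*0!*0!*3!*0!) = -1/6
Σ = -1/6  ⇒  CG² = 36/5*(-1/6)² = 1/5
CG = −√(1/5) = -0.447214

−√(1/5) = -0.447214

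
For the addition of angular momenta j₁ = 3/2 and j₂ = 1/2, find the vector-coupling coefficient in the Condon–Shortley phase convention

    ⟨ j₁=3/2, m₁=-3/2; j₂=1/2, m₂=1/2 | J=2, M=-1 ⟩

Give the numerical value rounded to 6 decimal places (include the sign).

+0.500000  (= +√(1/4))

√[5·0!3!1!/5! · 0!3!1!0!1!3!] = √(9)
  +(−1)^0/∏(0,0,3,1,0,0)! = 1/6  (running 1/6)
⟨..|..⟩ = √(9)·(1/6) = +0.500000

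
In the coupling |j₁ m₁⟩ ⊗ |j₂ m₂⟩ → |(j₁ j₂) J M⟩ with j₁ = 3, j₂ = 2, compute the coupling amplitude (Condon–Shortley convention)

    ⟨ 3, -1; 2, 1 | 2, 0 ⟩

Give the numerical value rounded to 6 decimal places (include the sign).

√[5·3!3!1!/8! · 2!4!3!1!2!2!] = √(36/7)
  +(−1)^2/∏(2,1,2,1,1,0)! = 1/4  (running 1/4)
  +(−1)^3/∏(3,0,1,0,2,1)! = -1/12  (running 1/6)
⟨..|..⟩ = √(36/7)·(1/6) = +0.377964

+0.377964  (= +√(1/7))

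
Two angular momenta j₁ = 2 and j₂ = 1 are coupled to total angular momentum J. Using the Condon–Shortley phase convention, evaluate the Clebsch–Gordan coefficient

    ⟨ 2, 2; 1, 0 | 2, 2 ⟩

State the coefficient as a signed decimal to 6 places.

√[5·1!3!1!/6! · 4!0!1!1!4!0!] = √(24)
  +(−1)^0/∏(0,1,0,1,3,0)! = 1/6  (running 1/6)
⟨..|..⟩ = √(24)·(1/6) = +0.816497

+√(2/3) = +0.816497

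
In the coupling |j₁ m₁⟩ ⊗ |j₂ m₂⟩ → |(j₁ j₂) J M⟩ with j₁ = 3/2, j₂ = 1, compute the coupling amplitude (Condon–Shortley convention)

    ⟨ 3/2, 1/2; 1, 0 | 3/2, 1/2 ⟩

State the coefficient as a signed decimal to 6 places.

+0.258199  (= +√(1/15))

j₁+j₂−J=1  J+j₁−j₂=2  J−j₁+j₂=1  j₁+j₂+J+1=5
(j₁±m₁, j₂±m₂, J±M) = (2,1,1,1,2,1)
P² = 4/15
sum k=0..1:
  [0] +1/1 = 1
  [1] −1/2 = -1/2
S = 1/2
C² = P²·S² = 1/15 ; C = +0.258199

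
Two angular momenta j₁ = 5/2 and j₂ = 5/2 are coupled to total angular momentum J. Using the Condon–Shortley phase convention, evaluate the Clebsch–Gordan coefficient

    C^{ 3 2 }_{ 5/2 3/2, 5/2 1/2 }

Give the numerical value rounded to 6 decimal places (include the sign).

−√(1/12) = -0.288675

√[7·2!3!3!/9! · 4!1!3!2!5!1!] = √(48)
  +(−1)^0/∏(0,2,1,3,2,0)! = 1/24  (running 1/24)
  +(−1)^1/∏(1,1,0,2,3,1)! = -1/12  (running -1/24)
⟨..|..⟩ = √(48)·(-1/24) = -0.288675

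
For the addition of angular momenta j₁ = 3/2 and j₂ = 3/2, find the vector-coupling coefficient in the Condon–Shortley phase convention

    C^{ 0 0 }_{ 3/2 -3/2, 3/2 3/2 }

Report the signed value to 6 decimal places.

−√(1/4) ≈ -0.500000

√[1·3!0!0!/4! · 0!3!3!0!0!0!] = √(9)
  +(−1)^3/∏(3,0,0,0,0,0)! = -1/6  (running -1/6)
⟨..|..⟩ = √(9)·(-1/6) = -0.500000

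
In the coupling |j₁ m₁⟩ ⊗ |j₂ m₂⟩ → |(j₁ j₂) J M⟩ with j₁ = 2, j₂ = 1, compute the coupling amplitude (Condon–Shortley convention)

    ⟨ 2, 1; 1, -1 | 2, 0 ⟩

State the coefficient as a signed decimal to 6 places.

+√(1/2) ≈ +0.707107

triangle: 1!*3!*1!/6! = 6/720
(j±m)!: 3!*1!*0!*2!*2!*2! = 48
prefactor² = (2J+1)*Δ*N² = 2
  k=0: +1/(0!*1!*1!*0!*2!*1!) = 1/2
Σ = 1/2  ⇒  CG² = 2*1/2² = 1/2
CG = +√(1/2) = +0.707107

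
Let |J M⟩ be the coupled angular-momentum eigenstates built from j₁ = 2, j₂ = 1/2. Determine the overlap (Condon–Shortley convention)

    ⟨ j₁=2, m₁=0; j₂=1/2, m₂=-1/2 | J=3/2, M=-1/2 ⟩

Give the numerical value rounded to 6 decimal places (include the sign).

+0.632456

√[4·1!3!0!/5! · 2!2!0!1!1!2!] = √(8/5)
  +(−1)^0/∏(0,1,2,0,1,0)! = 1/2  (running 1/2)
⟨..|..⟩ = √(8/5)·(1/2) = +0.632456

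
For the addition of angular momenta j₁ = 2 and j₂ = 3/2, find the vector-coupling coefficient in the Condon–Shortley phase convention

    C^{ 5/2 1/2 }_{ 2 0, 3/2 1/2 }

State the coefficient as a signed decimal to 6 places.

−√(3/35) ≈ -0.292770

√[6·1!3!2!/7! · 2!2!2!1!3!2!] = √(48/35)
  +(−1)^0/∏(0,1,2,2,1,0)! = 1/4  (running 1/4)
  +(−1)^1/∏(1,0,1,1,2,1)! = -1/2  (running -1/4)
⟨..|..⟩ = √(48/35)·(-1/4) = -0.292770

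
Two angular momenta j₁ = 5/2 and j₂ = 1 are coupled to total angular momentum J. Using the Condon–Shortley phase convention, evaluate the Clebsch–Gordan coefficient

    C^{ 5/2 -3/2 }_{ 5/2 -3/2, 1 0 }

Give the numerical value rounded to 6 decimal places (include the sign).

triangle: 1!*4!*1!/7! = 24/5040
(j±m)!: 1!*4!*1!*1!*1!*4! = 576
prefactor² = (2J+1)*Δ*N² = 576/35
  k=0: +1/(0!*1!*4!*1!*0!*0!) = 1/24
  k=1: −1/(1!*0!*3!*0!*1!*1!) = -1/6
Σ = -1/8  ⇒  CG² = 576/35*(-1/8)² = 9/35
CG = −√(9/35) = -0.507093

−√(9/35) = -0.507093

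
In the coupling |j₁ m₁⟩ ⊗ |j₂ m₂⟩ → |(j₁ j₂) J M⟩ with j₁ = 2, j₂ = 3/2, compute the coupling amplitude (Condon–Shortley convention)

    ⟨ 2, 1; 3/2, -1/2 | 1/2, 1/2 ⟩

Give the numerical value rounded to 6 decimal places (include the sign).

√[2·3!1!0!/5! · 3!1!1!2!1!0!] = √(6/5)
  +(−1)^1/∏(1,2,0,0,1,0)! = -1/2  (running -1/2)
⟨..|..⟩ = √(6/5)·(-1/2) = -0.547723

−√(3/10) ≈ -0.547723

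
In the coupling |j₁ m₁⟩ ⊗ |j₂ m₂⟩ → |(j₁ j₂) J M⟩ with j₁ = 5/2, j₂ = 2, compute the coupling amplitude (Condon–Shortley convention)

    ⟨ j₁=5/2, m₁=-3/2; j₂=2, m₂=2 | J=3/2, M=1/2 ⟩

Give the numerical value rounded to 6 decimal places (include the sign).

-0.552052  (= −√(32/105))

√[4·3!2!1!/7! · 1!4!4!0!2!1!] = √(384/35)
  +(−1)^3/∏(3,0,1,1,1,0)! = -1/6  (running -1/6)
⟨..|..⟩ = √(384/35)·(-1/6) = -0.552052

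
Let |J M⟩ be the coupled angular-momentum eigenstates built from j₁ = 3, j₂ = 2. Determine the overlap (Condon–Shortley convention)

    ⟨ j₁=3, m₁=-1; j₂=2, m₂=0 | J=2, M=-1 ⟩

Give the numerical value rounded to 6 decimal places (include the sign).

triangle: 3!·3!·1!/8! = 36/40320
(j±m)!: 2!·4!·2!·2!·1!·3! = 1152
prefactor² = (2J+1)·Δ·N² = 36/7
  k=1: −1/(1!·2!·3!·1!·0!·0!) = -1/12
  k=2: +1/(2!·1!·2!·0!·1!·1!) = 1/4
Σ = 1/6  ⇒  CG² = 36/7·1/6² = 1/7
CG = +√(1/7) = +0.377964

+√(1/7) ≈ +0.377964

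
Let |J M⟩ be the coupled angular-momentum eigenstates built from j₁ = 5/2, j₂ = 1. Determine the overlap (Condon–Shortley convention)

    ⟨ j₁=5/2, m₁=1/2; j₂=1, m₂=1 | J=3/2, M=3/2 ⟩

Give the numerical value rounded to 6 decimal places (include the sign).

√[4·2!3!0!/6! · 3!2!2!0!3!0!] = √(48/5)
  +(−1)^2/∏(2,0,0,0,3,0)! = 1/12  (running 1/12)
⟨..|..⟩ = √(48/5)·(1/12) = +0.258199

+0.258199  (= +√(1/15))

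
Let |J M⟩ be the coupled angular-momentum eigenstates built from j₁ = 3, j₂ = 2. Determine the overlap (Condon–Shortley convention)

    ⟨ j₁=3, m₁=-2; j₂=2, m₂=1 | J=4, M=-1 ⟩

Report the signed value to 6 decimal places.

-0.591608  (= −√(7/20))

j₁+j₂−J=1  J+j₁−j₂=5  J−j₁+j₂=3  j₁+j₂+J+1=10
(j₁±m₁, j₂±m₂, J±M) = (1,5,3,1,3,5)
P² = 6480/7
sum k=0..1:
  [0] +1/720 = 1/720
  [1] −1/48 = -1/48
S = -7/360
C² = P²·S² = 7/20 ; C = -0.591608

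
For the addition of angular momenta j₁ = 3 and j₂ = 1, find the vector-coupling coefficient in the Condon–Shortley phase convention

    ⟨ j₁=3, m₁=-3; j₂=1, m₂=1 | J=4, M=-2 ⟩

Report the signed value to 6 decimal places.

+0.188982  (= +√(1/28))

√[9·0!6!2!/9! · 0!6!2!0!2!6!] = √(518400/7)
  +(−1)^0/∏(0,0,6,2,0,0)! = 1/1440  (running 1/1440)
⟨..|..⟩ = √(518400/7)·(1/1440) = +0.188982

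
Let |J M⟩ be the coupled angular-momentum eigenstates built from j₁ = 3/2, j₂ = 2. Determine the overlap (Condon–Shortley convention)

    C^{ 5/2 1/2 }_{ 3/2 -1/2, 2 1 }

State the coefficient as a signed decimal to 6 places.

−√(5/14) ≈ -0.597614

triangle: 1!×2!×3!/7! = 12/5040
(j±m)!: 1!×2!×3!×1!×3!×2! = 144
prefactor² = (2J+1)×Δ×N² = 72/35
  k=0: +1/(0!×1!×2!×3!×0!×0!) = 1/12
  k=1: −1/(1!×0!×1!×2!×1!×1!) = -1/2
Σ = -5/12  ⇒  CG² = 72/35×(-5/12)² = 5/14
CG = −√(5/14) = -0.597614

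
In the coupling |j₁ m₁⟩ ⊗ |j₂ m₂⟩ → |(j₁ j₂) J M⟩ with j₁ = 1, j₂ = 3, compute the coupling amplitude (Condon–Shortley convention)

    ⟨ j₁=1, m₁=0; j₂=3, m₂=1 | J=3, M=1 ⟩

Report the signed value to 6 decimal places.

j₁+j₂−J=1  J+j₁−j₂=1  J−j₁+j₂=5  j₁+j₂+J+1=8
(j₁±m₁, j₂±m₂, J±M) = (1,1,4,2,4,2)
P² = 48
sum k=0..1:
  [0] +1/24 = 1/24
  [1] −1/12 = -1/12
S = -1/24
C² = P²·S² = 1/12 ; C = -0.288675

−√(1/12) ≈ -0.288675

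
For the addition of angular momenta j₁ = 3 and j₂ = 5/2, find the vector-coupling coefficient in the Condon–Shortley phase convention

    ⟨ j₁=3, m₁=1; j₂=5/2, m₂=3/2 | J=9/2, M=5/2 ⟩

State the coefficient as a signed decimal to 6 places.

√[10·1!5!4!/11! · 4!2!4!1!7!2!] = √(92160/11)
  +(−1)^0/∏(0,1,2,4,3,0)! = 1/288  (running 1/288)
  +(−1)^1/∏(1,0,1,3,4,1)! = -1/144  (running -1/288)
⟨..|..⟩ = √(92160/11)·(-1/288) = -0.317821

-0.317821  (= −√(10/99))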